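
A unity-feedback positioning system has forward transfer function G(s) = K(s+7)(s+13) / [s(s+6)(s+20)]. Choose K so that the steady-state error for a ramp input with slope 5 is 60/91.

G(s) has one factor of s in the denominator, so the system is type 1.
K_v = lim_{s→0} s·G(s) = K·7·13 / (6·20) = (91/120)·K.
e_ss = 5/K_v = 60/91 ⇒ K_v = 91/12 ⇒ K = (91/12)/(91/120) = 10.

10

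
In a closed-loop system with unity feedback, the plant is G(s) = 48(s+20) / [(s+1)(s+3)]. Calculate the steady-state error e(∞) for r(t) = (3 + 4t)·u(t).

G(s) has no factors of s in the denominator, so the system is type 0. Treating each term separately:
  • 3: e_ss = 3/(1+K_p) with K_p=320 → 1/107.
  • 4t: a type-0 system cannot track it, e_ss → ∞.
The unbounded component dominates.

infinity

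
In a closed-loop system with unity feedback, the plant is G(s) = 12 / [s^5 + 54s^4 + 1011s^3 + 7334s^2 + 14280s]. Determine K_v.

1/1190

Factoring s from the denominator leaves a polynomial with constant term 14280, so the system is type 1.
K_v = lim_{s→0} s·G(s) = 12 / 14280 = 1/1190.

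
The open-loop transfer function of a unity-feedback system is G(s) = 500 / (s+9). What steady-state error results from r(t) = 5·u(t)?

G(s) has no factors of s in the denominator, so the system is type 0.
K_p = lim_{s→0} G(s) = 500 / (9) = 500/9.
e_ss = 5/(1 + K_p) = 5/(509/9) = 45/509.

45/509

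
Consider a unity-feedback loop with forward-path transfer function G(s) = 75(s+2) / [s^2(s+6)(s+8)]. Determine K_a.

G(s) has two factors of s in the denominator, so the system is type 2.
K_a = lim_{s→0} s^2·G(s) = 75·2 / (6·8) = 3.125.

3.125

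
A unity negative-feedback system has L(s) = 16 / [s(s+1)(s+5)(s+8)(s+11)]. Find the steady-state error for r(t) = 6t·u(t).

System type = 1 (one pole at s=0).
K_v = lim_{s→0} s·L(s) = 16 / (1·5·8·11) = 2/55.
e_ss = 6/K_v = 6/(2/55) = 165.

165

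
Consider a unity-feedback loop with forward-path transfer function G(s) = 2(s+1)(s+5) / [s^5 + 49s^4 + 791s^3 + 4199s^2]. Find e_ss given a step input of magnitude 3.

0

The denominator has no term below 4199s^2 — 2 poles at s=0, type 2.
A type-2 system has K_p = ∞, so it tracks a step input with zero steady-state error.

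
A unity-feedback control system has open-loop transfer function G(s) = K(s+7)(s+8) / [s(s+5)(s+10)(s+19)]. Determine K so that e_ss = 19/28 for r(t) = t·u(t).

System type = 1 (one pole at s=0).
K_v = lim_{s→0} s·G(s) = K·7·8 / (5·10·19) = (28/475)·K.
e_ss = 1/K_v = 19/28 ⇒ K_v = 28/19 ⇒ K = (28/19)/(28/475) = 25.

25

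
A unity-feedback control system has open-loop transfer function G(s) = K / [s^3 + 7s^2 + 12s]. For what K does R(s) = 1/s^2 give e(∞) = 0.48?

Factoring s from the denominator leaves a polynomial with constant term 12, so the system is type 1.
K_v = lim_{s→0} s·G(s) = K / 12 = (1/12)·K.
e_ss = 1/K_v = 0.48 ⇒ K_v = 25/12 ⇒ K = (25/12)/(1/12) = 25.

25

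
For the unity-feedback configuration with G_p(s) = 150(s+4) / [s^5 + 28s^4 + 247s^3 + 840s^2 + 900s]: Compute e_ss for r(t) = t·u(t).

1.5

Factoring s from the denominator leaves a polynomial with constant term 900, so the system is type 1.
K_v = lim_{s→0} s·G_p(s) = 150·4 / 900 = 2/3.
e_ss = 1/K_v = 1/(2/3) = 1.5.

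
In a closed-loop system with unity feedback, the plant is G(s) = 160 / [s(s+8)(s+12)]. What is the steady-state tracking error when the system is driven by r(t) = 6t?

The open loop has one pole at the origin → type 1 system.
K_v = lim_{s→0} s·G(s) = 160 / (8·12) = 5/3.
e_ss = 6/K_v = 6/(5/3) = 3.6.

3.6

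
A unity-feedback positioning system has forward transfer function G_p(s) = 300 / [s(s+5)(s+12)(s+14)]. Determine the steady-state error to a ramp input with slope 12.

G_p(s) has one factor of s in the denominator, so the system is type 1.
K_v = lim_{s→0} s·G_p(s) = 300 / (5·12·14) = 5/14.
e_ss = 12/K_v = 12/(5/14) = 33.6.

33.6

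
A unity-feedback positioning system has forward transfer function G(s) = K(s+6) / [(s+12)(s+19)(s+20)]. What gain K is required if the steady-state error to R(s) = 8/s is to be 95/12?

No free integrators in G(s): this is a type 0 system.
K_p = lim_{s→0} G(s) = K·6 / (12·19·20) = (1/760)·K.
e_ss = 8/(1 + K_p) = 95/12 ⇒ 1 + (1/760)·K = 96/95 ⇒ K = 8.

8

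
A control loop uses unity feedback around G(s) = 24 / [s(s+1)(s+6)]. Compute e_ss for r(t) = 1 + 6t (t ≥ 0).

G(s) has one factor of s in the denominator, so the system is type 1. Treating each term separately:
  • 1: tracked with zero error.
  • 6t: e_ss = 6/K_v with K_v=4 → 1.5.
Total e_ss = 1.5.

1.5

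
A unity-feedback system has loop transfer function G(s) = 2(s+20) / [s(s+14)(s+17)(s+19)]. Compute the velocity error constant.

20/2261

System type = 1 (one pole at s=0).
K_v = lim_{s→0} s·G(s) = 2·20 / (14·17·19) = 20/2261.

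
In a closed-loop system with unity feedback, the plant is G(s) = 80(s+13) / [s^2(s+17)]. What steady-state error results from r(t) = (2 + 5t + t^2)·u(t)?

The open loop has two poles at the origin → type 2 system. Taking each input component in turn:
  • 2: tracked with zero error.
  • 5t: tracked with zero error.
  • t^2: e_ss = 2/K_a with K_a=1040/17 → 17/520.
Total e_ss = 17/520.

17/520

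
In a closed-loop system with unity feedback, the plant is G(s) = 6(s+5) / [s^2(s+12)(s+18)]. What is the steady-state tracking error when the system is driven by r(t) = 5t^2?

72

G(s) has two factors of s in the denominator, so the system is type 2.
K_a = lim_{s→0} s^2·G(s) = 6·5 / (12·18) = 5/36.
r(t) = 5t^2 gives R(s) = 10/s^3.
e_ss = 10/K_a = 10/(5/36) = 72.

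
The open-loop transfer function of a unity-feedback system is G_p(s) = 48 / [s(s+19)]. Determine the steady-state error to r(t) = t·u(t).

System type = 1 (one pole at s=0).
K_v = lim_{s→0} s·G_p(s) = 48 / (19) = 48/19.
e_ss = 1/K_v = 1/(48/19) = 19/48.

19/48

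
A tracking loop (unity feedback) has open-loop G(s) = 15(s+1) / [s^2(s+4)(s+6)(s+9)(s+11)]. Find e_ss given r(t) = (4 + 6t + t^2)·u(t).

G(s) has two factors of s in the denominator, so the system is type 2. By superposition:
  • 4: tracked with zero error.
  • 6t: tracked with zero error.
  • t^2: e_ss = 2/K_a with K_a=5/792 → 316.8.
Total e_ss = 316.8.

316.8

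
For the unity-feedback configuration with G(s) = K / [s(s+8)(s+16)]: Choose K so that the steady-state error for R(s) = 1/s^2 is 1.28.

G(s) has one factor of s in the denominator, so the system is type 1.
K_v = lim_{s→0} s·G(s) = K / (8·16) = (1/128)·K.
e_ss = 1/K_v = 1.28 ⇒ K_v = 25/32 ⇒ K = (25/32)/(1/128) = 100.

100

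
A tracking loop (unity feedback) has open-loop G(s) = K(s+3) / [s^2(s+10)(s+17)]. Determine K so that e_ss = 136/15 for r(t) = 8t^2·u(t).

100

System type = 2 (two poles at s=0).
K_a = lim_{s→0} s^2·G(s) = K·3 / (10·17) = (3/170)·K.
e_ss = 16/K_a = 136/15 ⇒ K_a = 30/17 ⇒ K = (30/17)/(3/170) = 100.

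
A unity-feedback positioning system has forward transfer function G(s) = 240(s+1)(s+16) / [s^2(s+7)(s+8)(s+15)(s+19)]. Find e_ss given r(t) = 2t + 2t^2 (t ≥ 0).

Two free integrators in G(s): this is a type 2 system. Treating each term separately:
  • 2t: tracked with zero error.
  • 2t^2: e_ss = 4/K_a with K_a=32/133 → 16.625.
Total e_ss = 16.625.

16.625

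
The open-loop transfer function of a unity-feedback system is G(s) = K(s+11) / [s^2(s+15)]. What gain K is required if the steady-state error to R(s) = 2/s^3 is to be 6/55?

25

System type = 2 (two poles at s=0).
K_a = lim_{s→0} s^2·G(s) = K·11 / (15) = (11/15)·K.
e_ss = 2/K_a = 6/55 ⇒ K_a = 55/3 ⇒ K = (55/3)/(11/15) = 25.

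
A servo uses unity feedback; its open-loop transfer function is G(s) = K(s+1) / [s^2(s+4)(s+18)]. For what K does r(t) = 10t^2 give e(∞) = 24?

60

System type = 2 (two poles at s=0).
K_a = lim_{s→0} s^2·G(s) = K·1 / (4·18) = (1/72)·K.
e_ss = 20/K_a = 24 ⇒ K_a = 5/6 ⇒ K = (5/6)/(1/72) = 60.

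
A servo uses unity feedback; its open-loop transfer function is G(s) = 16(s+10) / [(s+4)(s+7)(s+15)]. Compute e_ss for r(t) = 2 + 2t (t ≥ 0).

infinity

The open loop has no poles at the origin → type 0 system. Treating each term separately:
  • 2: e_ss = 2/(1+K_p) with K_p=8/21 → 42/29.
  • 2t: a type-0 system cannot track it, e_ss → ∞.
The unbounded component dominates.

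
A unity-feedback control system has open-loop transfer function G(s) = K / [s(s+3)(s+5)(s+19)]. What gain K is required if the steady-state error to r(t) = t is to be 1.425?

System type = 1 (one pole at s=0).
K_v = lim_{s→0} s·G(s) = K / (3·5·19) = (1/285)·K.
e_ss = 1/K_v = 1.425 ⇒ K_v = 40/57 ⇒ K = (40/57)/(1/285) = 200.

200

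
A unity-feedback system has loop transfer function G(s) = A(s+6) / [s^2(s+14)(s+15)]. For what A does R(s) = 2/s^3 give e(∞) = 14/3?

Two free integrators in G(s): this is a type 2 system.
K_a = lim_{s→0} s^2·G(s) = A·6 / (14·15) = (1/35)·A.
e_ss = 2/K_a = 14/3 ⇒ K_a = 3/7 ⇒ A = (3/7)/(1/35) = 15.

15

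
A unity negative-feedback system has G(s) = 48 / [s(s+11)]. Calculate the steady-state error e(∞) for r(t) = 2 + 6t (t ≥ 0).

One free integrator in G(s): this is a type 1 system. Taking each input component in turn:
  • 2: tracked with zero error.
  • 6t: e_ss = 6/K_v with K_v=48/11 → 1.375.
Total e_ss = 1.375.

1.375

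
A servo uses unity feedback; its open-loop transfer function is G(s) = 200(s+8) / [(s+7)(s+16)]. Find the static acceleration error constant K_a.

0

The open loop has no poles at the origin → type 0 system.
K_a = lim_{s→0} s^2·G(s) = 0 (the extra factor of s kills the finite limit).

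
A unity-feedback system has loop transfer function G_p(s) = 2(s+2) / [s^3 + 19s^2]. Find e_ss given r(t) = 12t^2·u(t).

The denominator has no term below 19s^2 — 2 poles at s=0, type 2.
K_a = lim_{s→0} s^2·G_p(s) = 2·2 / 19 = 4/19.
r(t) = 12t^2 gives R(s) = 24/s^3.
e_ss = 24/K_a = 24/(4/19) = 114.

114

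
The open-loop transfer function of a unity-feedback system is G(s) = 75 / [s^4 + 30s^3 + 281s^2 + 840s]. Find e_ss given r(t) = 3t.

Factoring s from the denominator leaves a polynomial with constant term 840, so the system is type 1.
K_v = lim_{s→0} s·G(s) = 75 / 840 = 5/56.
e_ss = 3/K_v = 3/(5/56) = 33.6.

33.6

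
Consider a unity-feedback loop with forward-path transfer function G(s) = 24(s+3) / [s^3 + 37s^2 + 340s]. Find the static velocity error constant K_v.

Lowest-order denominator term is 340s, so the open loop has 1 pole at the origin → type 1 system.
K_v = lim_{s→0} s·G(s) = 24·3 / 340 = 18/85.

18/85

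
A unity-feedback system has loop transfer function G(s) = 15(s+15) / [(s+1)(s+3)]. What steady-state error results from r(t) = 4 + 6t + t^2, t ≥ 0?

System type = 0 (no poles at s=0). Taking each input component in turn:
  • 4: e_ss = 4/(1+K_p) with K_p=75 → 1/19.
  • 6t: a type-0 system cannot track it, e_ss → ∞.
  • t^2: a type-0 system cannot track it, e_ss → ∞.
The unbounded component dominates.

infinity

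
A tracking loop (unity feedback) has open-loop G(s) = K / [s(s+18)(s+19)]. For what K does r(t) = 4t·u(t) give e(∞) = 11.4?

One free integrator in G(s): this is a type 1 system.
K_v = lim_{s→0} s·G(s) = K / (18·19) = (1/342)·K.
e_ss = 4/K_v = 11.4 ⇒ K_v = 20/57 ⇒ K = (20/57)/(1/342) = 120.

120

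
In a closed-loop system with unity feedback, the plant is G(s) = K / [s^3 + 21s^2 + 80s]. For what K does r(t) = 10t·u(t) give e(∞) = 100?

Lowest-order denominator term is 80s, so the open loop has 1 pole at the origin → type 1 system.
K_v = lim_{s→0} s·G(s) = K / 80 = 0.0125·K.
e_ss = 10/K_v = 100 ⇒ K_v = 0.1 ⇒ K = 0.1/0.0125 = 8.

8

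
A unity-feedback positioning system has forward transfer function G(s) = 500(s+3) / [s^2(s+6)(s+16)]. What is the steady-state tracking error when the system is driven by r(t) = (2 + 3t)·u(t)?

G(s) has two factors of s in the denominator, so the system is type 2. Taking each input component in turn:
  • 2: tracked with zero error.
  • 3t: tracked with zero error.
Total e_ss = 0.

0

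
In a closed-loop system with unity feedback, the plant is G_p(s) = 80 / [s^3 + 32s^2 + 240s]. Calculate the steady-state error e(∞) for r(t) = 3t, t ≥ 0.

9

Factoring s from the denominator leaves a polynomial with constant term 240, so the system is type 1.
K_v = lim_{s→0} s·G_p(s) = 80 / 240 = 1/3.
e_ss = 3/K_v = 3/(1/3) = 9.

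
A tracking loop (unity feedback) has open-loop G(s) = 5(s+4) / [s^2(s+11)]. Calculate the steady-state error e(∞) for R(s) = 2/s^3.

1.1

The open loop has two poles at the origin → type 2 system.
K_a = lim_{s→0} s^2·G(s) = 5·4 / (11) = 20/11.
r(t) = t^2 gives R(s) = 2/s^3.
e_ss = 2/K_a = 2/(20/11) = 1.1.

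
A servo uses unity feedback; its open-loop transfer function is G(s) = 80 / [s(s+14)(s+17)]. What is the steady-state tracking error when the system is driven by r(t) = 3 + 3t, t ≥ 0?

G(s) has one factor of s in the denominator, so the system is type 1. Taking each input component in turn:
  • 3: tracked with zero error.
  • 3t: e_ss = 3/K_v with K_v=40/119 → 8.925.
Total e_ss = 8.925.

8.925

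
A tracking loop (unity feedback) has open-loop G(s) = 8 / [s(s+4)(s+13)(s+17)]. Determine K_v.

The open loop has one pole at the origin → type 1 system.
K_v = lim_{s→0} s·G(s) = 8 / (4·13·17) = 2/221.

2/221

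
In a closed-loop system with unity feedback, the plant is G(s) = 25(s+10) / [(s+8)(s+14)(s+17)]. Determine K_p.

125/952

G(s) has no factors of s in the denominator, so the system is type 0.
K_p = lim_{s→0} G(s) = 25·10 / (8·14·17) = 125/952.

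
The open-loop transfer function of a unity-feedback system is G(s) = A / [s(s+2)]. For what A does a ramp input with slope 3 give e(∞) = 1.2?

5

System type = 1 (one pole at s=0).
K_v = lim_{s→0} s·G(s) = A / (2) = 0.5·A.
e_ss = 3/K_v = 1.2 ⇒ K_v = 2.5 ⇒ A = 2.5/0.5 = 5.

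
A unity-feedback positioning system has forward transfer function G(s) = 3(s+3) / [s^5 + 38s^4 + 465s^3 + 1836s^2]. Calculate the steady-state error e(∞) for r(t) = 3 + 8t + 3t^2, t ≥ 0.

The denominator has no term below 1836s^2 — 2 poles at s=0, type 2. By superposition:
  • 3: tracked with zero error.
  • 8t: tracked with zero error.
  • 3t^2: e_ss = 6/K_a with K_a=1/204 → 1224.
Total e_ss = 1224.

1224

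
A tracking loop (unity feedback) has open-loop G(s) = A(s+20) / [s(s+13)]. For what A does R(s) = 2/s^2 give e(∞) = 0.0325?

40

One free integrator in G(s): this is a type 1 system.
K_v = lim_{s→0} s·G(s) = A·20 / (13) = (20/13)·A.
e_ss = 2/K_v = 0.0325 ⇒ K_v = 800/13 ⇒ A = (800/13)/(20/13) = 40.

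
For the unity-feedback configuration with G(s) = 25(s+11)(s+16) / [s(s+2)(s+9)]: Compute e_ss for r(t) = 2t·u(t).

9/1100

G(s) has one factor of s in the denominator, so the system is type 1.
K_v = lim_{s→0} s·G(s) = 25·11·16 / (2·9) = 2200/9.
e_ss = 2/K_v = 2/(2200/9) = 9/1100.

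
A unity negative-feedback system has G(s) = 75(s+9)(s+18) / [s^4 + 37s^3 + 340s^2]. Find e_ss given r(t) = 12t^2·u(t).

The denominator has no term below 340s^2 — 2 poles at s=0, type 2.
K_a = lim_{s→0} s^2·G(s) = 75·9·18 / 340 = 1215/34.
r(t) = 12t^2 gives R(s) = 24/s^3.
e_ss = 24/K_a = 24/(1215/34) = 272/405.

272/405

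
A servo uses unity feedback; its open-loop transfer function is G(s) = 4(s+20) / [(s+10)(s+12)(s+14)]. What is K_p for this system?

System type = 0 (no poles at s=0).
K_p = lim_{s→0} G(s) = 4·20 / (10·12·14) = 1/21.

1/21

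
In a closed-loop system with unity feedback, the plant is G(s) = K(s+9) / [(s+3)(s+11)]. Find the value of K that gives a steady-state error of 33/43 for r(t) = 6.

25

The open loop has no poles at the origin → type 0 system.
K_p = lim_{s→0} G(s) = K·9 / (3·11) = (3/11)·K.
e_ss = 6/(1 + K_p) = 33/43 ⇒ 1 + (3/11)·K = 86/11 ⇒ K = 25.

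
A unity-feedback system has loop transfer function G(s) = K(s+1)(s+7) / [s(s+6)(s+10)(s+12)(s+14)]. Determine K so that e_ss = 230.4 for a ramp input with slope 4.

The open loop has one pole at the origin → type 1 system.
K_v = lim_{s→0} s·G(s) = K·1·7 / (6·10·12·14) = (1/1440)·K.
e_ss = 4/K_v = 230.4 ⇒ K_v = 5/288 ⇒ K = (5/288)/(1/1440) = 25.

25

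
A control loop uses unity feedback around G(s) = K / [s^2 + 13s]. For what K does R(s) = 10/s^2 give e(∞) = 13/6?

Lowest-order denominator term is 13s, so the open loop has 1 pole at the origin → type 1 system.
K_v = lim_{s→0} s·G(s) = K / 13 = (1/13)·K.
e_ss = 10/K_v = 13/6 ⇒ K_v = 60/13 ⇒ K = (60/13)/(1/13) = 60.

60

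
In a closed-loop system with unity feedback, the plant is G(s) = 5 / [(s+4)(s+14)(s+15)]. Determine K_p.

The open loop has no poles at the origin → type 0 system.
K_p = lim_{s→0} G(s) = 5 / (4·14·15) = 1/168.

1/168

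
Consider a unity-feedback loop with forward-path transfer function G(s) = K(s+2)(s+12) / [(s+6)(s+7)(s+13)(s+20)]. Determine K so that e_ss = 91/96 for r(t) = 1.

G(s) has no factors of s in the denominator, so the system is type 0.
K_p = lim_{s→0} G(s) = K·2·12 / (6·7·13·20) = (1/455)·K.
e_ss = 1/(1 + K_p) = 91/96 ⇒ 1 + (1/455)·K = 96/91 ⇒ K = 25.

25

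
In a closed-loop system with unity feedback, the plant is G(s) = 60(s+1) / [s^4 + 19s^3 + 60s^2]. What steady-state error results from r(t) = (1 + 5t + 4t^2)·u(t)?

8

Factoring s^2 from the denominator leaves a polynomial with constant term 60, so the system is type 2. By superposition:
  • 1: tracked with zero error.
  • 5t: tracked with zero error.
  • 4t^2: e_ss = 8/K_a with K_a=1 → 8.
Total e_ss = 8.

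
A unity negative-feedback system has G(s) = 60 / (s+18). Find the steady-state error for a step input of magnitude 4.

12/13

The open loop has no poles at the origin → type 0 system.
K_p = lim_{s→0} G(s) = 60 / (18) = 10/3.
e_ss = 4/(1 + K_p) = 4/(13/3) = 12/13.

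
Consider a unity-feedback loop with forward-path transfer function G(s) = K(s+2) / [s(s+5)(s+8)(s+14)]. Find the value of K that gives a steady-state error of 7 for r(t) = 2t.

One free integrator in G(s): this is a type 1 system.
K_v = lim_{s→0} s·G(s) = K·2 / (5·8·14) = (1/280)·K.
e_ss = 2/K_v = 7 ⇒ K_v = 2/7 ⇒ K = (2/7)/(1/280) = 80.

80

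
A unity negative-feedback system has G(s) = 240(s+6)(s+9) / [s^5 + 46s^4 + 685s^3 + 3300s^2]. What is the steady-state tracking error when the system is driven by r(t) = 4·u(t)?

Lowest-order denominator term is 3300s^2, so the open loop has 2 poles at the origin → type 2 system.
A type-2 system has K_p = ∞, so it tracks a step input with zero steady-state error.

0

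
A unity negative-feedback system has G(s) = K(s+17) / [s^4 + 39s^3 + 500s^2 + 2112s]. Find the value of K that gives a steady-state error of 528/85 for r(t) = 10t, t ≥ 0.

200

Factoring s from the denominator leaves a polynomial with constant term 2112, so the system is type 1.
K_v = lim_{s→0} s·G(s) = K·17 / 2112 = (17/2112)·K.
e_ss = 10/K_v = 528/85 ⇒ K_v = 425/264 ⇒ K = (425/264)/(17/2112) = 200.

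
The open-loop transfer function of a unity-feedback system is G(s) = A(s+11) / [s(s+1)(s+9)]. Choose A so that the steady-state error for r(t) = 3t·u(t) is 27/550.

System type = 1 (one pole at s=0).
K_v = lim_{s→0} s·G(s) = A·11 / (1·9) = (11/9)·A.
e_ss = 3/K_v = 27/550 ⇒ K_v = 550/9 ⇒ A = (550/9)/(11/9) = 50.

50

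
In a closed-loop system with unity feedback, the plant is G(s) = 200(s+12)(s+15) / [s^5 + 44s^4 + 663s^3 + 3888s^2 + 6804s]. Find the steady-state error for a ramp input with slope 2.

Factoring s from the denominator leaves a polynomial with constant term 6804, so the system is type 1.
K_v = lim_{s→0} s·G(s) = 200·12·15 / 6804 = 1000/189.
e_ss = 2/K_v = 2/(1000/189) = 0.378.

0.378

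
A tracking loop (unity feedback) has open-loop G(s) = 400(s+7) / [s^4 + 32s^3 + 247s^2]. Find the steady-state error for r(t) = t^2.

Factoring s^2 from the denominator leaves a polynomial with constant term 247, so the system is type 2.
K_a = lim_{s→0} s^2·G(s) = 400·7 / 247 = 2800/247.
r(t) = t^2 gives R(s) = 2/s^3.
e_ss = 2/K_a = 2/(2800/247) = 247/1400.

247/1400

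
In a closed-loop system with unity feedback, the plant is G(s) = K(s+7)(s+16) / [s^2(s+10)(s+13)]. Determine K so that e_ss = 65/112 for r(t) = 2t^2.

8

System type = 2 (two poles at s=0).
K_a = lim_{s→0} s^2·G(s) = K·7·16 / (10·13) = (56/65)·K.
e_ss = 4/K_a = 65/112 ⇒ K_a = 448/65 ⇒ K = (448/65)/(56/65) = 8.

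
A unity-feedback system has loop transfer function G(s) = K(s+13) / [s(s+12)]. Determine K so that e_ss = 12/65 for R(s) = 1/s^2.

G(s) has one factor of s in the denominator, so the system is type 1.
K_v = lim_{s→0} s·G(s) = K·13 / (12) = (13/12)·K.
e_ss = 1/K_v = 12/65 ⇒ K_v = 65/12 ⇒ K = (65/12)/(13/12) = 5.

5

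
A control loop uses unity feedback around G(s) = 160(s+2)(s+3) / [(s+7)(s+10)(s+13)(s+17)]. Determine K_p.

The open loop has no poles at the origin → type 0 system.
K_p = lim_{s→0} G(s) = 160·2·3 / (7·10·13·17) = 96/1547.

96/1547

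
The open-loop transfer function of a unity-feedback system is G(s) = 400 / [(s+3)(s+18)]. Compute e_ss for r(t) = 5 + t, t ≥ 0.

System type = 0 (no poles at s=0). Treating each term separately:
  • 5: e_ss = 5/(1+K_p) with K_p=200/27 → 135/227.
  • t: a type-0 system cannot track it, e_ss → ∞.
The unbounded component dominates.

infinity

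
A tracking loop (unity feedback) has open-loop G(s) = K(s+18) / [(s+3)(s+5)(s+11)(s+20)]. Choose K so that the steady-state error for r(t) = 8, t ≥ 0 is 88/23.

200

System type = 0 (no poles at s=0).
K_p = lim_{s→0} G(s) = K·18 / (3·5·11·20) = (3/550)·K.
e_ss = 8/(1 + K_p) = 88/23 ⇒ 1 + (3/550)·K = 23/11 ⇒ K = 200.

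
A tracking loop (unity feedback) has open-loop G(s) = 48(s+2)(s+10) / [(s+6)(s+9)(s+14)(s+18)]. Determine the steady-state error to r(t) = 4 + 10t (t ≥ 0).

No free integrators in G(s): this is a type 0 system. Taking each input component in turn:
  • 4: e_ss = 4/(1+K_p) with K_p=40/567 → 2268/607.
  • 10t: a type-0 system cannot track it, e_ss → ∞.
The unbounded component dominates.

infinity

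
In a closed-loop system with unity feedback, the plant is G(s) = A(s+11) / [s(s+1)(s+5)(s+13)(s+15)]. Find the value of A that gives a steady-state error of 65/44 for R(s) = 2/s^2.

One free integrator in G(s): this is a type 1 system.
K_v = lim_{s→0} s·G(s) = A·11 / (1·5·13·15) = (11/975)·A.
e_ss = 2/K_v = 65/44 ⇒ K_v = 88/65 ⇒ A = (88/65)/(11/975) = 120.

120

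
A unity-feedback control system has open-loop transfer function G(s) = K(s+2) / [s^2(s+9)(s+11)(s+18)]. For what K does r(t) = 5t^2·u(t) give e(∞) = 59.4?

150

G(s) has two factors of s in the denominator, so the system is type 2.
K_a = lim_{s→0} s^2·G(s) = K·2 / (9·11·18) = (1/891)·K.
e_ss = 10/K_a = 59.4 ⇒ K_a = 50/297 ⇒ K = (50/297)/(1/891) = 150.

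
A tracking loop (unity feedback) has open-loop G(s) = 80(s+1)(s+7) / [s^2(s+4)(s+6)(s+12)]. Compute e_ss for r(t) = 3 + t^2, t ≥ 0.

36/35

System type = 2 (two poles at s=0). Treating each term separately:
  • 3: tracked with zero error.
  • t^2: e_ss = 2/K_a with K_a=35/18 → 36/35.
Total e_ss = 36/35.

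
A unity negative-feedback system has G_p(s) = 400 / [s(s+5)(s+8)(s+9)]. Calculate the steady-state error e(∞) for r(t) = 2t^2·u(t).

infinity

The open loop has one pole at the origin → type 1 system.
K_a = lim_{s→0} s^2·G_p(s) = 0; the steady-state error to this parabolic input grows without bound.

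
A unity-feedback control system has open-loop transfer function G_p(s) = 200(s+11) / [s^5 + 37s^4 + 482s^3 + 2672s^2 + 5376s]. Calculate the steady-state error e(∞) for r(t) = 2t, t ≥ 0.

1344/275

The denominator has no term below 5376s — 1 pole at s=0, type 1.
K_v = lim_{s→0} s·G_p(s) = 200·11 / 5376 = 275/672.
e_ss = 2/K_v = 2/(275/672) = 1344/275.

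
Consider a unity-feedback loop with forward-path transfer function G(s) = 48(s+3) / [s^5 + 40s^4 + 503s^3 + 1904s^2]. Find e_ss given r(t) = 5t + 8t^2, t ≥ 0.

1904/9

Factoring s^2 from the denominator leaves a polynomial with constant term 1904, so the system is type 2. Taking each input component in turn:
  • 5t: tracked with zero error.
  • 8t^2: e_ss = 16/K_a with K_a=9/119 → 1904/9.
Total e_ss = 1904/9.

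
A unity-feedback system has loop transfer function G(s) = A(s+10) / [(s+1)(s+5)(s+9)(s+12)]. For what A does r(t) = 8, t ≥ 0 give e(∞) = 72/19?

System type = 0 (no poles at s=0).
K_p = lim_{s→0} G(s) = A·10 / (1·5·9·12) = (1/54)·A.
e_ss = 8/(1 + K_p) = 72/19 ⇒ 1 + (1/54)·A = 19/9 ⇒ A = 60.

60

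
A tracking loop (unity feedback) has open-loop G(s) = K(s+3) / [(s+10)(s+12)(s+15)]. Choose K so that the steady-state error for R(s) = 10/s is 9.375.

40

G(s) has no factors of s in the denominator, so the system is type 0.
K_p = lim_{s→0} G(s) = K·3 / (10·12·15) = (1/600)·K.
e_ss = 10/(1 + K_p) = 9.375 ⇒ 1 + (1/600)·K = 16/15 ⇒ K = 40.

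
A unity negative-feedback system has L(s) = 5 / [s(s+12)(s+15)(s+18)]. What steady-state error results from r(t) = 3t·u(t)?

1944

System type = 1 (one pole at s=0).
K_v = lim_{s→0} s·L(s) = 5 / (12·15·18) = 1/648.
e_ss = 3/K_v = 3/(1/648) = 1944.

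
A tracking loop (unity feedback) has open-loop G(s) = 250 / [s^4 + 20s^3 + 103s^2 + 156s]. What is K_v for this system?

125/78

Lowest-order denominator term is 156s, so the open loop has 1 pole at the origin → type 1 system.
K_v = lim_{s→0} s·G(s) = 250 / 156 = 125/78.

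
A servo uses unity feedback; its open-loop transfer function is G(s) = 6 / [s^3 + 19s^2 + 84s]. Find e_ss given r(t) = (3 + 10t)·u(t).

Factoring s from the denominator leaves a polynomial with constant term 84, so the system is type 1. By superposition:
  • 3: tracked with zero error.
  • 10t: e_ss = 10/K_v with K_v=1/14 → 140.
Total e_ss = 140.

140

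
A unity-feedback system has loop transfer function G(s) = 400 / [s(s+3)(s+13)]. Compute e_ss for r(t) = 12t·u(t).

1.17

One free integrator in G(s): this is a type 1 system.
K_v = lim_{s→0} s·G(s) = 400 / (3·13) = 400/39.
e_ss = 12/K_v = 12/(400/39) = 1.17.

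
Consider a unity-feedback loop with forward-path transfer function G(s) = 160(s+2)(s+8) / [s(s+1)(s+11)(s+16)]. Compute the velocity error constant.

G(s) has one factor of s in the denominator, so the system is type 1.
K_v = lim_{s→0} s·G(s) = 160·2·8 / (1·11·16) = 160/11.

160/11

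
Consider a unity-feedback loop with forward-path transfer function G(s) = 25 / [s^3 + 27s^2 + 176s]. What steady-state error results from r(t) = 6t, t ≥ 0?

Lowest-order denominator term is 176s, so the open loop has 1 pole at the origin → type 1 system.
K_v = lim_{s→0} s·G(s) = 25 / 176 = 25/176.
e_ss = 6/K_v = 6/(25/176) = 42.24.

42.24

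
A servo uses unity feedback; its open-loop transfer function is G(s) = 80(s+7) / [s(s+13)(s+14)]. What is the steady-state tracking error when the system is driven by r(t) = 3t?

0.975

The open loop has one pole at the origin → type 1 system.
K_v = lim_{s→0} s·G(s) = 80·7 / (13·14) = 40/13.
e_ss = 3/K_v = 3/(40/13) = 0.975.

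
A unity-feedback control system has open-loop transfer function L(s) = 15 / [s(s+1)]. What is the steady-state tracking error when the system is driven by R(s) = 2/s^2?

One free integrator in L(s): this is a type 1 system.
K_v = lim_{s→0} s·L(s) = 15 / (1) = 15.
e_ss = 2/K_v = 2/15.

2/15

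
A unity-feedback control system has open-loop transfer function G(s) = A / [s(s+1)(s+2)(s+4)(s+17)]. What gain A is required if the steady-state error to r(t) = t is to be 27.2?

One free integrator in G(s): this is a type 1 system.
K_v = lim_{s→0} s·G(s) = A / (1·2·4·17) = (1/136)·A.
e_ss = 1/K_v = 27.2 ⇒ K_v = 5/136 ⇒ A = (5/136)/(1/136) = 5.

5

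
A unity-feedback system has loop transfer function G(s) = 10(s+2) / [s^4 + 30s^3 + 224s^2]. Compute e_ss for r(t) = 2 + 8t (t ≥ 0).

Lowest-order denominator term is 224s^2, so the open loop has 2 poles at the origin → type 2 system. By superposition:
  • 2: tracked with zero error.
  • 8t: tracked with zero error.
Total e_ss = 0.

0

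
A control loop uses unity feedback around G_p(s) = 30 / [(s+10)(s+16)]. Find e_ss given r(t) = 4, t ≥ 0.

No free integrators in G_p(s): this is a type 0 system.
K_p = lim_{s→0} G_p(s) = 30 / (10·16) = 0.1875.
e_ss = 4/(1 + K_p) = 4/1.1875 = 64/19.

64/19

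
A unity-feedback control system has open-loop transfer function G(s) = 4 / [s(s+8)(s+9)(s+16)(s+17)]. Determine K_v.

One free integrator in G(s): this is a type 1 system.
K_v = lim_{s→0} s·G(s) = 4 / (8·9·16·17) = 1/4896.

1/4896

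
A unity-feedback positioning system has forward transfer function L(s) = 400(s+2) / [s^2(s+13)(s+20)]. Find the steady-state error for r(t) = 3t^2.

1.95

The open loop has two poles at the origin → type 2 system.
K_a = lim_{s→0} s^2·L(s) = 400·2 / (13·20) = 40/13.
r(t) = 3t^2 gives R(s) = 6/s^3.
e_ss = 6/K_a = 6/(40/13) = 1.95.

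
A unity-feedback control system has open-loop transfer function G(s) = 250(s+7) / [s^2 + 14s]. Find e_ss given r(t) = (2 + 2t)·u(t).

0.016

The denominator has no term below 14s — 1 pole at s=0, type 1. By superposition:
  • 2: tracked with zero error.
  • 2t: e_ss = 2/K_v with K_v=125 → 0.016.
Total e_ss = 0.016.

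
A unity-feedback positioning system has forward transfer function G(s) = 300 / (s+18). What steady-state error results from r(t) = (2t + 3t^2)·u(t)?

infinity

The open loop has no poles at the origin → type 0 system. By superposition:
  • 2t: a type-0 system cannot track it, e_ss → ∞.
  • 3t^2: a type-0 system cannot track it, e_ss → ∞.
The unbounded component dominates.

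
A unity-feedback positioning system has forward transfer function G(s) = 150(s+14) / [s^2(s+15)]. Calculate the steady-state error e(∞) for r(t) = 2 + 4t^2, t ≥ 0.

Two free integrators in G(s): this is a type 2 system. Treating each term separately:
  • 2: tracked with zero error.
  • 4t^2: e_ss = 8/K_a with K_a=140 → 2/35.
Total e_ss = 2/35.

2/35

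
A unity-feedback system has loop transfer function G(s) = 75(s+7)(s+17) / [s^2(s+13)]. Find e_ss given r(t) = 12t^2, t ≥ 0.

104/2975

System type = 2 (two poles at s=0).
K_a = lim_{s→0} s^2·G(s) = 75·7·17 / (13) = 8925/13.
r(t) = 12t^2 gives R(s) = 24/s^3.
e_ss = 24/K_a = 24/(8925/13) = 104/2975.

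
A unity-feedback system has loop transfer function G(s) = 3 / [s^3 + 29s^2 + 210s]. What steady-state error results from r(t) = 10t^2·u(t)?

infinity

Lowest-order denominator term is 210s, so the open loop has 1 pole at the origin → type 1 system.
For a type-1 system K_a = 0, so e_ss to a parabolic input is unbounded.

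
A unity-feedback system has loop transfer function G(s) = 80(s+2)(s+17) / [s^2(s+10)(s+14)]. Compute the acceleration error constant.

136/7

Two free integrators in G(s): this is a type 2 system.
K_a = lim_{s→0} s^2·G(s) = 80·2·17 / (10·14) = 136/7.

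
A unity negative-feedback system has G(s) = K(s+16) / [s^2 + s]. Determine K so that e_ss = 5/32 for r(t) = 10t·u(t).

4

Factoring s from the denominator leaves a polynomial with constant term 1, so the system is type 1.
K_v = lim_{s→0} s·G(s) = K·16 / 1 = 16·K.
e_ss = 10/K_v = 5/32 ⇒ K_v = 64 ⇒ K = 64/16 = 4.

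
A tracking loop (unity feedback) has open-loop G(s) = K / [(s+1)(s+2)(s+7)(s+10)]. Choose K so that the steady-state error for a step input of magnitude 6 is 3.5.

100

System type = 0 (no poles at s=0).
K_p = lim_{s→0} G(s) = K / (1·2·7·10) = (1/140)·K.
e_ss = 6/(1 + K_p) = 3.5 ⇒ 1 + (1/140)·K = 12/7 ⇒ K = 100.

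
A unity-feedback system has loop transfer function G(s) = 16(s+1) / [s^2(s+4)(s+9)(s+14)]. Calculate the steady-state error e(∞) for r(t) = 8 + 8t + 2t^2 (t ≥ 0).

126

System type = 2 (two poles at s=0). By superposition:
  • 8: tracked with zero error.
  • 8t: tracked with zero error.
  • 2t^2: e_ss = 4/K_a with K_a=2/63 → 126.
Total e_ss = 126.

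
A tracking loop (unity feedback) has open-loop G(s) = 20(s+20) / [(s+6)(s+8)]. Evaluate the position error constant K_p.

25/3

System type = 0 (no poles at s=0).
K_p = lim_{s→0} G(s) = 20·20 / (6·8) = 25/3.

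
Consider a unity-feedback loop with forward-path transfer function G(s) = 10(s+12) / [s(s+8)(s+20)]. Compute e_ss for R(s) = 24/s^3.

The open loop has one pole at the origin → type 1 system.
K_a = lim_{s→0} s^2·G(s) = 0; the steady-state error to this parabolic input grows without bound.

infinity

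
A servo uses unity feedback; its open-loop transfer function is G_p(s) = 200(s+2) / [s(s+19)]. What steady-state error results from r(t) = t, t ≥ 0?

One free integrator in G_p(s): this is a type 1 system.
K_v = lim_{s→0} s·G_p(s) = 200·2 / (19) = 400/19.
e_ss = 1/K_v = 1/(400/19) = 0.0475.

0.0475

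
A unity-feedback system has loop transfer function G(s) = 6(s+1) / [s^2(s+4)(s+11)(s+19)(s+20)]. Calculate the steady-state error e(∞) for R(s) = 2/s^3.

16720/3

G(s) has two factors of s in the denominator, so the system is type 2.
K_a = lim_{s→0} s^2·G(s) = 6·1 / (4·11·19·20) = 3/8360.
r(t) = t^2 gives R(s) = 2/s^3.
e_ss = 2/K_a = 2/(3/8360) = 16720/3.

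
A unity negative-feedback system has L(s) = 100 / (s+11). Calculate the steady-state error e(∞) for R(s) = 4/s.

The open loop has no poles at the origin → type 0 system.
K_p = lim_{s→0} L(s) = 100 / (11) = 100/11.
e_ss = 4/(1 + K_p) = 4/(111/11) = 44/111.

44/111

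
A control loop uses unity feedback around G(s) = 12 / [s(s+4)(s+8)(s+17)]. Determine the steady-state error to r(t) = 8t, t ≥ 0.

1088/3

The open loop has one pole at the origin → type 1 system.
K_v = lim_{s→0} s·G(s) = 12 / (4·8·17) = 3/136.
e_ss = 8/K_v = 8/(3/136) = 1088/3.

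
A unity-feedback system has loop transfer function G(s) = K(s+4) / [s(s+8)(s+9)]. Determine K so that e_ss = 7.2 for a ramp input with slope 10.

25

The open loop has one pole at the origin → type 1 system.
K_v = lim_{s→0} s·G(s) = K·4 / (8·9) = (1/18)·K.
e_ss = 10/K_v = 7.2 ⇒ K_v = 25/18 ⇒ K = (25/18)/(1/18) = 25.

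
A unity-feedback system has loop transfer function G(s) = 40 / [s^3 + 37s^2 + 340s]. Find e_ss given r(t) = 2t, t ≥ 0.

17

Factoring s from the denominator leaves a polynomial with constant term 340, so the system is type 1.
K_v = lim_{s→0} s·G(s) = 40 / 340 = 2/17.
e_ss = 2/K_v = 2/(2/17) = 17.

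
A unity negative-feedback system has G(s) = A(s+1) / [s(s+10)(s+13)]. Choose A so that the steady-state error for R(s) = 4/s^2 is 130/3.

One free integrator in G(s): this is a type 1 system.
K_v = lim_{s→0} s·G(s) = A·1 / (10·13) = (1/130)·A.
e_ss = 4/K_v = 130/3 ⇒ K_v = 6/65 ⇒ A = (6/65)/(1/130) = 12.

12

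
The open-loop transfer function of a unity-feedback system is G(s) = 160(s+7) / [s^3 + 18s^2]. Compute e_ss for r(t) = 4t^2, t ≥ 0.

Lowest-order denominator term is 18s^2, so the open loop has 2 poles at the origin → type 2 system.
K_a = lim_{s→0} s^2·G(s) = 160·7 / 18 = 560/9.
r(t) = 4t^2 gives R(s) = 8/s^3.
e_ss = 8/K_a = 8/(560/9) = 9/70.

9/70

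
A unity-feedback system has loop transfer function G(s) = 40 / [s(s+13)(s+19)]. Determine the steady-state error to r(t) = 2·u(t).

0

System type = 1 (one pole at s=0).
K_p = ∞ for a type-1 system; e_ss to a step is zero.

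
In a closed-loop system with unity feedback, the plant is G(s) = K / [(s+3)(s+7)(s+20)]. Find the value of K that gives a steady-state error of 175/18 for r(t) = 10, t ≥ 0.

12

No free integrators in G(s): this is a type 0 system.
K_p = lim_{s→0} G(s) = K / (3·7·20) = (1/420)·K.
e_ss = 10/(1 + K_p) = 175/18 ⇒ 1 + (1/420)·K = 36/35 ⇒ K = 12.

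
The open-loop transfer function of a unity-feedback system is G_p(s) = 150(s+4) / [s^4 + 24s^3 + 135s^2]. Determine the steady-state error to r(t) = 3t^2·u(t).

1.35

Lowest-order denominator term is 135s^2, so the open loop has 2 poles at the origin → type 2 system.
K_a = lim_{s→0} s^2·G_p(s) = 150·4 / 135 = 40/9.
r(t) = 3t^2 gives R(s) = 6/s^3.
e_ss = 6/K_a = 6/(40/9) = 1.35.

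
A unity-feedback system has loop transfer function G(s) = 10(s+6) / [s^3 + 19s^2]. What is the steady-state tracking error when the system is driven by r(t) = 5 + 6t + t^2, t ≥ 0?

Factoring s^2 from the denominator leaves a polynomial with constant term 19, so the system is type 2. Taking each input component in turn:
  • 5: tracked with zero error.
  • 6t: tracked with zero error.
  • t^2: e_ss = 2/K_a with K_a=60/19 → 19/30.
Total e_ss = 19/30.

19/30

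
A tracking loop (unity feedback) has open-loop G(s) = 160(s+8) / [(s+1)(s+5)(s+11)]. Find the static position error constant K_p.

The open loop has no poles at the origin → type 0 system.
K_p = lim_{s→0} G(s) = 160·8 / (1·5·11) = 256/11.

256/11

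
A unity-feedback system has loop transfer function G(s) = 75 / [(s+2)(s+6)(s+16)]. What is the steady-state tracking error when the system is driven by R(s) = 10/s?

No free integrators in G(s): this is a type 0 system.
K_p = lim_{s→0} G(s) = 75 / (2·6·16) = 25/64.
e_ss = 10/(1 + K_p) = 10/(89/64) = 640/89.

640/89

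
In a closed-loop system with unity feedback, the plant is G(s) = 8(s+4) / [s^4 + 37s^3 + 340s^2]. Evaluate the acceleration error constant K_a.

8/85

The denominator has no term below 340s^2 — 2 poles at s=0, type 2.
K_a = lim_{s→0} s^2·G(s) = 8·4 / 340 = 8/85.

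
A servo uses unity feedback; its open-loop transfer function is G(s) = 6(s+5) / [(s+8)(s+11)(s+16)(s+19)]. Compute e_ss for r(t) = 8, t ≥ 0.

G(s) has no factors of s in the denominator, so the system is type 0.
K_p = lim_{s→0} G(s) = 6·5 / (8·11·16·19) = 15/13376.
e_ss = 8/(1 + K_p) = 8/(13391/13376) = 107008/13391.

107008/13391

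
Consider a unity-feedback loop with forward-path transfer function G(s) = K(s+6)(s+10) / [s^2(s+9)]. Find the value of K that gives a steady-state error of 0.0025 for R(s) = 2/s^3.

System type = 2 (two poles at s=0).
K_a = lim_{s→0} s^2·G(s) = K·6·10 / (9) = (20/3)·K.
e_ss = 2/K_a = 0.0025 ⇒ K_a = 800 ⇒ K = 800/(20/3) = 120.

120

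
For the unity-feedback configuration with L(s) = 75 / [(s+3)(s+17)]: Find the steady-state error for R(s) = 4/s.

No free integrators in L(s): this is a type 0 system.
K_p = lim_{s→0} L(s) = 75 / (3·17) = 25/17.
e_ss = 4/(1 + K_p) = 4/(42/17) = 34/21.

34/21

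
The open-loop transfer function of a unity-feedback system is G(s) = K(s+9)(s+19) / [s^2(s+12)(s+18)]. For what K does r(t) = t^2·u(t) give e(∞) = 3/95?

The open loop has two poles at the origin → type 2 system.
K_a = lim_{s→0} s^2·G(s) = K·9·19 / (12·18) = (19/24)·K.
e_ss = 2/K_a = 3/95 ⇒ K_a = 190/3 ⇒ K = (190/3)/(19/24) = 80.

80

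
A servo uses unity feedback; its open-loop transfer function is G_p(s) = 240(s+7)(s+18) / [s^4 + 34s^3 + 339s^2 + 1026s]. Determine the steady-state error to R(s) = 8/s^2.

19/70

Lowest-order denominator term is 1026s, so the open loop has 1 pole at the origin → type 1 system.
K_v = lim_{s→0} s·G_p(s) = 240·7·18 / 1026 = 560/19.
e_ss = 8/K_v = 8/(560/19) = 19/70.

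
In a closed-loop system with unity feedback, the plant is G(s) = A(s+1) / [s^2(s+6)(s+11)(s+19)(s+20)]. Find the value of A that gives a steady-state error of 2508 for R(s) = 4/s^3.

G(s) has two factors of s in the denominator, so the system is type 2.
K_a = lim_{s→0} s^2·G(s) = A·1 / (6·11·19·20) = (1/25080)·A.
e_ss = 4/K_a = 2508 ⇒ K_a = 1/627 ⇒ A = (1/627)/(1/25080) = 40.

40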